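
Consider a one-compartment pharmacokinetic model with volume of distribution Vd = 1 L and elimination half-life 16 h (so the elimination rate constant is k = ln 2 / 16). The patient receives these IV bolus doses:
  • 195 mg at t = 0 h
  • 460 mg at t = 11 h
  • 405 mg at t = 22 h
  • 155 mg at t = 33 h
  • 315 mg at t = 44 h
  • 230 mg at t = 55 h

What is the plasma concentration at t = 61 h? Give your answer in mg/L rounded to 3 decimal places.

k = ln 2 / 16 = 0.04332 per h
Dose 1 (195 mg at t=0 h): 195·exp(−0.04332·61) = 13.879 mg/L
Dose 2 (460 mg at t=11 h): 460·exp(−0.04332·50) = 52.728 mg/L
Dose 3 (405 mg at t=22 h): 405·exp(−0.04332·39) = 74.764 mg/L
Dose 4 (155 mg at t=33 h): 155·exp(−0.04332·28) = 46.082 mg/L
Dose 5 (315 mg at t=44 h): 315·exp(−0.04332·17) = 150.823 mg/L
Dose 6 (230 mg at t=55 h): 230·exp(−0.04332·6) = 177.354 mg/L
C(61) = 13.879 + 52.728 + 74.764 + 46.082 + 150.823 + 177.354 = 515.630 mg/L

515.630 mg/L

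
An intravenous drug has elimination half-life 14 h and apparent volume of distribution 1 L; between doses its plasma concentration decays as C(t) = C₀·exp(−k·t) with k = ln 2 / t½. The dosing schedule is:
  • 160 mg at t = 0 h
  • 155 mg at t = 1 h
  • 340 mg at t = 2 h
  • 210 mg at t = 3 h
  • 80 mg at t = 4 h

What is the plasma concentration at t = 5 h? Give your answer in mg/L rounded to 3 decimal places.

811.474 mg/L

k = ln 2 / 14 = 0.04951 per h
Dose 1 (160 mg at t=0 h): 160·exp(−0.04951·5) = 124.913 mg/L
Dose 2 (155 mg at t=1 h): 155·exp(−0.04951·4) = 127.152 mg/L
Dose 3 (340 mg at t=2 h): 340·exp(−0.04951·3) = 293.071 mg/L
Dose 4 (210 mg at t=3 h): 210·exp(−0.04951·2) = 190.202 mg/L
Dose 5 (80 mg at t=4 h): 80·exp(−0.04951·1) = 76.136 mg/L
C(5) = 124.913 + 127.152 + 293.071 + 190.202 + 76.136 = 811.474 mg/L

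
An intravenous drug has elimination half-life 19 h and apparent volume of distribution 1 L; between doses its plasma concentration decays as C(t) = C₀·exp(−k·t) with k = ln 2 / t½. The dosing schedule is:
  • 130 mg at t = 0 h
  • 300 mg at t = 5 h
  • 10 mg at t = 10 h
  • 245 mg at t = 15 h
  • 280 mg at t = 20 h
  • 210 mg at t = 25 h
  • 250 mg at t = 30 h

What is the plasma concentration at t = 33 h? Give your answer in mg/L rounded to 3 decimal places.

833.579 mg/L

k = ln 2 / 19 = 0.03648 per h
Dose 1 (130 mg at t=0 h): 130·exp(−0.03648·33) = 39.003 mg/L
Dose 2 (300 mg at t=5 h): 300·exp(−0.03648·28) = 108.018 mg/L
Dose 3 (10 mg at t=10 h): 10·exp(−0.03648·23) = 4.321 mg/L
Dose 4 (245 mg at t=15 h): 245·exp(−0.03648·18) = 127.051 mg/L
Dose 5 (280 mg at t=20 h): 280·exp(−0.03648·13) = 174.257 mg/L
Dose 6 (210 mg at t=25 h): 210·exp(−0.03648·8) = 156.845 mg/L
Dose 7 (250 mg at t=30 h): 250·exp(−0.03648·3) = 224.083 mg/L
C(33) = 39.003 + 108.018 + 4.321 + 127.051 + 174.257 + 156.845 + 224.083 = 833.579 mg/L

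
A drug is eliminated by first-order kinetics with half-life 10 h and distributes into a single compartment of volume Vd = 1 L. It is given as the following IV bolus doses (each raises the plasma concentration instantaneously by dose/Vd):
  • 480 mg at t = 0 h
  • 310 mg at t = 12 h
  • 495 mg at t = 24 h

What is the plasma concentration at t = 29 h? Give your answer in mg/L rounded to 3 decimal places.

k = ln 2 / 10 = 0.06931 per h
Dose 1 (480 mg at t=0 h): 480·exp(−0.06931·29) = 64.306 mg/L
Dose 2 (310 mg at t=12 h): 310·exp(−0.06931·17) = 95.414 mg/L
Dose 3 (495 mg at t=24 h): 495·exp(−0.06931·5) = 350.018 mg/L
C(29) = 64.306 + 95.414 + 350.018 = 509.738 mg/L

509.738 mg/L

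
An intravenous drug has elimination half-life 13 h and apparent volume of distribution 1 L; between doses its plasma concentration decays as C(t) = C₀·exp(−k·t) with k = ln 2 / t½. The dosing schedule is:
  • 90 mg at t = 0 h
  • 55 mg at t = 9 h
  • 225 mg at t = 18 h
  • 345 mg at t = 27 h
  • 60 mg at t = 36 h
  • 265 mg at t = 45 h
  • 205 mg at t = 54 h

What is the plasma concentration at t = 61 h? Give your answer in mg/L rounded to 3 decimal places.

355.821 mg/L

k = ln 2 / 13 = 0.05332 per h
Dose 1 (90 mg at t=0 h): 90·exp(−0.05332·61) = 3.481 mg/L
Dose 2 (55 mg at t=9 h): 55·exp(−0.05332·52) = 3.438 mg/L
Dose 3 (225 mg at t=18 h): 225·exp(−0.05332·43) = 22.723 mg/L
Dose 4 (345 mg at t=27 h): 345·exp(−0.05332·34) = 56.300 mg/L
Dose 5 (60 mg at t=36 h): 60·exp(−0.05332·25) = 15.821 mg/L
Dose 6 (265 mg at t=45 h): 265·exp(−0.05332·16) = 112.914 mg/L
Dose 7 (205 mg at t=54 h): 205·exp(−0.05332·7) = 141.143 mg/L
C(61) = 3.481 + 3.438 + 22.723 + 56.300 + 15.821 + 112.914 + 141.143 = 355.821 mg/L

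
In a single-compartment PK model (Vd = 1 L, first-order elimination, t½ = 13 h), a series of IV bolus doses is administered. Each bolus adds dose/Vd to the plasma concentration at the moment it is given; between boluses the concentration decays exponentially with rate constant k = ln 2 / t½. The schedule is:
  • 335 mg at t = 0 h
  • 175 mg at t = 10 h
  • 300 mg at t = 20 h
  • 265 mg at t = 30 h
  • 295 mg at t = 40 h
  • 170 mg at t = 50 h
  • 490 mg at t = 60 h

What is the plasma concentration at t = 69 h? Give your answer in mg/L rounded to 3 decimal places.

k = ln 2 / 13 = 0.05332 per h
Dose 1 (335 mg at t=0 h): 335·exp(−0.05332·69) = 8.458 mg/L
Dose 2 (175 mg at t=10 h): 175·exp(−0.05332·59) = 7.531 mg/L
Dose 3 (300 mg at t=20 h): 300·exp(−0.05332·49) = 22.002 mg/L
Dose 4 (265 mg at t=30 h): 265·exp(−0.05332·39) = 33.125 mg/L
Dose 5 (295 mg at t=40 h): 295·exp(−0.05332·29) = 62.848 mg/L
Dose 6 (170 mg at t=50 h): 170·exp(−0.05332·19) = 61.728 mg/L
Dose 7 (490 mg at t=60 h): 490·exp(−0.05332·9) = 303.243 mg/L
C(69) = 8.458 + 7.531 + 22.002 + 33.125 + 62.848 + 61.728 + 303.243 = 498.935 mg/L

498.935 mg/L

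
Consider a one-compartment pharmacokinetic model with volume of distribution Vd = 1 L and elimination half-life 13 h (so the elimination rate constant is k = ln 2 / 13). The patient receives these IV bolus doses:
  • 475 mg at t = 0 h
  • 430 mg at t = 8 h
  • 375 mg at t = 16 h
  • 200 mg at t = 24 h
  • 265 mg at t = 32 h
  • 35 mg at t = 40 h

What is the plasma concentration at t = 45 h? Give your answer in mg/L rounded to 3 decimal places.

407.394 mg/L

k = ln 2 / 13 = 0.05332 per h
Dose 1 (475 mg at t=0 h): 475·exp(−0.05332·45) = 43.119 mg/L
Dose 2 (430 mg at t=8 h): 430·exp(−0.05332·37) = 59.799 mg/L
Dose 3 (375 mg at t=16 h): 375·exp(−0.05332·29) = 79.892 mg/L
Dose 4 (200 mg at t=24 h): 200·exp(−0.05332·21) = 65.276 mg/L
Dose 5 (265 mg at t=32 h): 265·exp(−0.05332·13) = 132.500 mg/L
Dose 6 (35 mg at t=40 h): 35·exp(−0.05332·5) = 26.809 mg/L
C(45) = 43.119 + 59.799 + 79.892 + 65.276 + 132.500 + 26.809 = 407.394 mg/L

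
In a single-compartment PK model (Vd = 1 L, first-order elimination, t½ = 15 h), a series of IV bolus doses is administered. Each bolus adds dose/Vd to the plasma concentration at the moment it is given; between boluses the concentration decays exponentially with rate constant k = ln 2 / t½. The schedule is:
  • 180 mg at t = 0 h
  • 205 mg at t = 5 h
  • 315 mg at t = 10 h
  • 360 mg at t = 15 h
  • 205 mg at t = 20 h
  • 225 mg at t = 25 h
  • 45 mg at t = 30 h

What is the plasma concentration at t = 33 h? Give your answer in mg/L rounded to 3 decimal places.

k = ln 2 / 15 = 0.04621 per h
Dose 1 (180 mg at t=0 h): 180·exp(−0.04621·33) = 39.175 mg/L
Dose 2 (205 mg at t=5 h): 205·exp(−0.04621·28) = 56.212 mg/L
Dose 3 (315 mg at t=10 h): 315·exp(−0.04621·23) = 108.826 mg/L
Dose 4 (360 mg at t=15 h): 360·exp(−0.04621·18) = 156.699 mg/L
Dose 5 (205 mg at t=20 h): 205·exp(−0.04621·13) = 112.425 mg/L
Dose 6 (225 mg at t=25 h): 225·exp(−0.04621·8) = 155.465 mg/L
Dose 7 (45 mg at t=30 h): 45·exp(−0.04621·3) = 39.175 mg/L
C(33) = 39.175 + 56.212 + 108.826 + 156.699 + 112.425 + 155.465 + 39.175 = 667.976 mg/L

667.976 mg/L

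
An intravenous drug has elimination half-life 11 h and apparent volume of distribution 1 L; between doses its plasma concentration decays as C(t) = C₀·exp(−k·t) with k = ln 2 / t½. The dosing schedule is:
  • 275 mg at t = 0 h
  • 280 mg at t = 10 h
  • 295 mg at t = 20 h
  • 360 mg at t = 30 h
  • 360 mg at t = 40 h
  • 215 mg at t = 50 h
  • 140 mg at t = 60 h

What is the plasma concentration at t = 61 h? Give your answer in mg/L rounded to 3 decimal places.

425.269 mg/L

k = ln 2 / 11 = 0.06301 per h
Dose 1 (275 mg at t=0 h): 275·exp(−0.06301·61) = 5.888 mg/L
Dose 2 (280 mg at t=10 h): 280·exp(−0.06301·51) = 11.258 mg/L
Dose 3 (295 mg at t=20 h): 295·exp(−0.06301·41) = 22.274 mg/L
Dose 4 (360 mg at t=30 h): 360·exp(−0.06301·31) = 51.044 mg/L
Dose 5 (360 mg at t=40 h): 360·exp(−0.06301·21) = 95.854 mg/L
Dose 6 (215 mg at t=50 h): 215·exp(−0.06301·11) = 107.500 mg/L
Dose 7 (140 mg at t=60 h): 140·exp(−0.06301·1) = 131.450 mg/L
C(61) = 5.888 + 11.258 + 22.274 + 51.044 + 95.854 + 107.500 + 131.450 = 425.269 mg/L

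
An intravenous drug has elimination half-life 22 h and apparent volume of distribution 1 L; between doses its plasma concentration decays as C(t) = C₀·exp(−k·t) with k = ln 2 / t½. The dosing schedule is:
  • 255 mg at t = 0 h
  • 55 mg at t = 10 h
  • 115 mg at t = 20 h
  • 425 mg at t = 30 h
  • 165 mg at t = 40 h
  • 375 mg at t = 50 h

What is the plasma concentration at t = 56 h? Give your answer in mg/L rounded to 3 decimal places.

690.995 mg/L

k = ln 2 / 22 = 0.03151 per h
Dose 1 (255 mg at t=0 h): 255·exp(−0.03151·56) = 43.680 mg/L
Dose 2 (55 mg at t=10 h): 55·exp(−0.03151·46) = 12.910 mg/L
Dose 3 (115 mg at t=20 h): 115·exp(−0.03151·36) = 36.992 mg/L
Dose 4 (425 mg at t=30 h): 425·exp(−0.03151·26) = 187.338 mg/L
Dose 5 (165 mg at t=40 h): 165·exp(−0.03151·16) = 99.667 mg/L
Dose 6 (375 mg at t=50 h): 375·exp(−0.03151·6) = 310.407 mg/L
C(56) = 43.680 + 12.910 + 36.992 + 187.338 + 99.667 + 310.407 = 690.995 mg/L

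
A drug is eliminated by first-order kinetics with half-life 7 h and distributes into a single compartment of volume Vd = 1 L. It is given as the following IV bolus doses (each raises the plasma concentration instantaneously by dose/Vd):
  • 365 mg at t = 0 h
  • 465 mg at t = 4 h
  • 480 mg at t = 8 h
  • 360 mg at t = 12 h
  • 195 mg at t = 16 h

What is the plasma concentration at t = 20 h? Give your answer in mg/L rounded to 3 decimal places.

k = ln 2 / 7 = 0.09902 per h
Dose 1 (365 mg at t=0 h): 365·exp(−0.09902·20) = 50.374 mg/L
Dose 2 (465 mg at t=4 h): 465·exp(−0.09902·16) = 95.364 mg/L
Dose 3 (480 mg at t=8 h): 480·exp(−0.09902·12) = 146.282 mg/L
Dose 4 (360 mg at t=12 h): 360·exp(−0.09902·8) = 163.030 mg/L
Dose 5 (195 mg at t=16 h): 195·exp(−0.09902·4) = 131.225 mg/L
C(20) = 50.374 + 95.364 + 146.282 + 163.030 + 131.225 = 586.275 mg/L

586.275 mg/L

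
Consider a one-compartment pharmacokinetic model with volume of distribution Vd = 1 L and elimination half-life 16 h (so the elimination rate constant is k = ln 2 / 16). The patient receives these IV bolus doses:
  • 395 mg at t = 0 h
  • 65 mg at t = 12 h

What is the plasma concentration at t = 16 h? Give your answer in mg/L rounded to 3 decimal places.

252.158 mg/L

k = ln 2 / 16 = 0.04332 per h
Dose 1 (395 mg at t=0 h): 395·exp(−0.04332·16) = 197.500 mg/L
Dose 2 (65 mg at t=12 h): 65·exp(−0.04332·4) = 54.658 mg/L
C(16) = 197.500 + 54.658 = 252.158 mg/L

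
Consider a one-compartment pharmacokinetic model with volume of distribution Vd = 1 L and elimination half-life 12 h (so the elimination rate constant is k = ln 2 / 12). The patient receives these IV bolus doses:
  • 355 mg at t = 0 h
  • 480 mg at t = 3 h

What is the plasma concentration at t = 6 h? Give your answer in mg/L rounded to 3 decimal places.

654.653 mg/L

k = ln 2 / 12 = 0.05776 per h
Dose 1 (355 mg at t=0 h): 355·exp(−0.05776·6) = 251.023 mg/L
Dose 2 (480 mg at t=3 h): 480·exp(−0.05776·3) = 403.630 mg/L
C(6) = 251.023 + 403.630 = 654.653 mg/L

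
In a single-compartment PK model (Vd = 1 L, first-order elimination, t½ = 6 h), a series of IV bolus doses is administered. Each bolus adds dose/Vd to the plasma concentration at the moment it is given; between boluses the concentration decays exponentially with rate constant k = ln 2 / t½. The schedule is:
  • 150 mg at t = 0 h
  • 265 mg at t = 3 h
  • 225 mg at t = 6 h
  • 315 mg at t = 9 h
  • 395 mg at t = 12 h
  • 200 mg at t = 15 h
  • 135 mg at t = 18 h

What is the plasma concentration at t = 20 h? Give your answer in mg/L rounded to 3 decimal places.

561.255 mg/L

k = ln 2 / 6 = 0.11552 per h
Dose 1 (150 mg at t=0 h): 150·exp(−0.11552·20) = 14.882 mg/L
Dose 2 (265 mg at t=3 h): 265·exp(−0.11552·17) = 37.182 mg/L
Dose 3 (225 mg at t=6 h): 225·exp(−0.11552·14) = 44.646 mg/L
Dose 4 (315 mg at t=9 h): 315·exp(−0.11552·11) = 88.394 mg/L
Dose 5 (395 mg at t=12 h): 395·exp(−0.11552·8) = 156.756 mg/L
Dose 6 (200 mg at t=15 h): 200·exp(−0.11552·5) = 112.246 mg/L
Dose 7 (135 mg at t=18 h): 135·exp(−0.11552·2) = 107.150 mg/L
C(20) = 14.882 + 37.182 + 44.646 + 88.394 + 156.756 + 112.246 + 107.150 = 561.255 mg/L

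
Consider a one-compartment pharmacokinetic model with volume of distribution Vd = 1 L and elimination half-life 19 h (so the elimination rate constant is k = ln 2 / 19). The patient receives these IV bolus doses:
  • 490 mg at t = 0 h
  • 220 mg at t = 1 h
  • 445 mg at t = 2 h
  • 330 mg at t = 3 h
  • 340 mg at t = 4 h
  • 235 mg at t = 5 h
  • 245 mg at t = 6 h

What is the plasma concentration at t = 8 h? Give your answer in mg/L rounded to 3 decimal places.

1901.118 mg/L

k = ln 2 / 19 = 0.03648 per h
Dose 1 (490 mg at t=0 h): 490·exp(−0.03648·8) = 365.971 mg/L
Dose 2 (220 mg at t=1 h): 220·exp(−0.03648·7) = 170.419 mg/L
Dose 3 (445 mg at t=2 h): 445·exp(−0.03648·6) = 357.518 mg/L
Dose 4 (330 mg at t=3 h): 330·exp(−0.03648·5) = 274.976 mg/L
Dose 5 (340 mg at t=4 h): 340·exp(−0.03648·4) = 293.835 mg/L
Dose 6 (235 mg at t=5 h): 235·exp(−0.03648·3) = 210.638 mg/L
Dose 7 (245 mg at t=6 h): 245·exp(−0.03648·2) = 227.761 mg/L
C(8) = 365.971 + 170.419 + 357.518 + 274.976 + 293.835 + 210.638 + 227.761 = 1901.118 mg/L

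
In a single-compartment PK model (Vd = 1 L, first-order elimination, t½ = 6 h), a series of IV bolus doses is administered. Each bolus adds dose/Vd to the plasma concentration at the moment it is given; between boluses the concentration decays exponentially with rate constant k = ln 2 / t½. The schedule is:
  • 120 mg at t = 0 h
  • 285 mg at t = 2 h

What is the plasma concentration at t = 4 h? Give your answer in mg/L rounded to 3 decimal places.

k = ln 2 / 6 = 0.11552 per h
Dose 1 (120 mg at t=0 h): 120·exp(−0.11552·4) = 75.595 mg/L
Dose 2 (285 mg at t=2 h): 285·exp(−0.11552·2) = 226.205 mg/L
C(4) = 75.595 + 226.205 = 301.800 mg/L

301.800 mg/L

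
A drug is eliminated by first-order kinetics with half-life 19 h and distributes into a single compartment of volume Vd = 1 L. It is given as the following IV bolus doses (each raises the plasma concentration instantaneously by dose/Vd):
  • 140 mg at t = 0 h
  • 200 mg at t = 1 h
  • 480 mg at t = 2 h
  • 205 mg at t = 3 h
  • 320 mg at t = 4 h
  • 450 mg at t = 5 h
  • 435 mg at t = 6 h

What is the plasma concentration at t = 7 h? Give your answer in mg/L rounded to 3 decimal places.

1970.840 mg/L

k = ln 2 / 19 = 0.03648 per h
Dose 1 (140 mg at t=0 h): 140·exp(−0.03648·7) = 108.448 mg/L
Dose 2 (200 mg at t=1 h): 200·exp(−0.03648·6) = 160.682 mg/L
Dose 3 (480 mg at t=2 h): 480·exp(−0.03648·5) = 399.966 mg/L
Dose 4 (205 mg at t=3 h): 205·exp(−0.03648·4) = 177.165 mg/L
Dose 5 (320 mg at t=4 h): 320·exp(−0.03648·3) = 286.826 mg/L
Dose 6 (450 mg at t=5 h): 450·exp(−0.03648·2) = 418.336 mg/L
Dose 7 (435 mg at t=6 h): 435·exp(−0.03648·1) = 419.417 mg/L
C(7) = 108.448 + 160.682 + 399.966 + 177.165 + 286.826 + 418.336 + 419.417 = 1970.840 mg/L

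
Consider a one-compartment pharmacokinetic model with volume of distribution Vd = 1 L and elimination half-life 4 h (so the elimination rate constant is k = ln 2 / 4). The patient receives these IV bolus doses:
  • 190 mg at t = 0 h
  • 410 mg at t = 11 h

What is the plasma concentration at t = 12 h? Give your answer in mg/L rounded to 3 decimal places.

k = ln 2 / 4 = 0.17329 per h
Dose 1 (190 mg at t=0 h): 190·exp(−0.17329·12) = 23.750 mg/L
Dose 2 (410 mg at t=11 h): 410·exp(−0.17329·1) = 344.768 mg/L
C(12) = 23.750 + 344.768 = 368.518 mg/L

368.518 mg/L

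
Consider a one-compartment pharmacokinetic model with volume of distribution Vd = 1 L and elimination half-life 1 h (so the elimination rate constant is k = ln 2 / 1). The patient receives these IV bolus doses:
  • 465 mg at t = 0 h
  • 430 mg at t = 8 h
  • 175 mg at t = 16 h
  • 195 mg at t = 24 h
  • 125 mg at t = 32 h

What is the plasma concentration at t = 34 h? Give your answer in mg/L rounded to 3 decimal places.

31.441 mg/L

k = ln 2 / 1 = 0.69315 per h
Dose 1 (465 mg at t=0 h): 465·exp(−0.69315·34) = 0.000 mg/L
Dose 2 (430 mg at t=8 h): 430·exp(−0.69315·26) = 0.000 mg/L
Dose 3 (175 mg at t=16 h): 175·exp(−0.69315·18) = 0.001 mg/L
Dose 4 (195 mg at t=24 h): 195·exp(−0.69315·10) = 0.190 mg/L
Dose 5 (125 mg at t=32 h): 125·exp(−0.69315·2) = 31.250 mg/L
C(34) = 0.000 + 0.000 + 0.001 + 0.190 + 31.250 = 31.441 mg/L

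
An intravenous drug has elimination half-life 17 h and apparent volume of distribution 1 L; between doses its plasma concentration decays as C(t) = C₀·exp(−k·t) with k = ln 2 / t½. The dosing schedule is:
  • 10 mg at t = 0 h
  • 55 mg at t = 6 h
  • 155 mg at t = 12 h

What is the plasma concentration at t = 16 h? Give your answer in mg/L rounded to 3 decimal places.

k = ln 2 / 17 = 0.04077 per h
Dose 1 (10 mg at t=0 h): 10·exp(−0.04077·16) = 5.208 mg/L
Dose 2 (55 mg at t=6 h): 55·exp(−0.04077·10) = 36.584 mg/L
Dose 3 (155 mg at t=12 h): 155·exp(−0.04077·4) = 131.674 mg/L
C(16) = 5.208 + 36.584 + 131.674 = 173.466 mg/L

173.466 mg/L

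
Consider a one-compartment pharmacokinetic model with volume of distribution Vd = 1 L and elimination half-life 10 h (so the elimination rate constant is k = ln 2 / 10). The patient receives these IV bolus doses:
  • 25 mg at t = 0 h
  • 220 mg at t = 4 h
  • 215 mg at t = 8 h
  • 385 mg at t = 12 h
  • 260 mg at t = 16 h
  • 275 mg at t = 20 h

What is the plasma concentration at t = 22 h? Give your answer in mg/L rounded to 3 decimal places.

753.527 mg/L

k = ln 2 / 10 = 0.06931 per h
Dose 1 (25 mg at t=0 h): 25·exp(−0.06931·22) = 5.441 mg/L
Dose 2 (220 mg at t=4 h): 220·exp(−0.06931·18) = 63.178 mg/L
Dose 3 (215 mg at t=8 h): 215·exp(−0.06931·14) = 81.470 mg/L
Dose 4 (385 mg at t=12 h): 385·exp(−0.06931·10) = 192.500 mg/L
Dose 5 (260 mg at t=16 h): 260·exp(−0.06931·6) = 171.536 mg/L
Dose 6 (275 mg at t=20 h): 275·exp(−0.06931·2) = 239.401 mg/L
C(22) = 5.441 + 63.178 + 81.470 + 192.500 + 171.536 + 239.401 = 753.527 mg/L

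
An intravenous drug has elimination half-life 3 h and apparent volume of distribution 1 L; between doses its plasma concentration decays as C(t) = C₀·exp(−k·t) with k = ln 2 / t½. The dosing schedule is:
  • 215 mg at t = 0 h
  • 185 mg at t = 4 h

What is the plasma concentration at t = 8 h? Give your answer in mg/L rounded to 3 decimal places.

107.278 mg/L

k = ln 2 / 3 = 0.23105 per h
Dose 1 (215 mg at t=0 h): 215·exp(−0.23105·8) = 33.860 mg/L
Dose 2 (185 mg at t=4 h): 185·exp(−0.23105·4) = 73.417 mg/L
C(8) = 33.860 + 73.417 = 107.278 mg/L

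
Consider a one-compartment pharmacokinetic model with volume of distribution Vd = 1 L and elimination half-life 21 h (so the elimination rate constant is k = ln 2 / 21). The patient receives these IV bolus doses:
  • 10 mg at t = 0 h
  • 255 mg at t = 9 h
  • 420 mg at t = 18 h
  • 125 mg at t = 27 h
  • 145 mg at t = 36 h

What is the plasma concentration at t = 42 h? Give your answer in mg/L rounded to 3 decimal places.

k = ln 2 / 21 = 0.03301 per h
Dose 1 (10 mg at t=0 h): 10·exp(−0.03301·42) = 2.500 mg/L
Dose 2 (255 mg at t=9 h): 255·exp(−0.03301·33) = 85.801 mg/L
Dose 3 (420 mg at t=18 h): 420·exp(−0.03301·24) = 190.202 mg/L
Dose 4 (125 mg at t=27 h): 125·exp(−0.03301·15) = 76.188 mg/L
Dose 5 (145 mg at t=36 h): 145·exp(−0.03301·6) = 118.949 mg/L
C(42) = 2.500 + 85.801 + 190.202 + 76.188 + 118.949 = 473.640 mg/L

473.640 mg/L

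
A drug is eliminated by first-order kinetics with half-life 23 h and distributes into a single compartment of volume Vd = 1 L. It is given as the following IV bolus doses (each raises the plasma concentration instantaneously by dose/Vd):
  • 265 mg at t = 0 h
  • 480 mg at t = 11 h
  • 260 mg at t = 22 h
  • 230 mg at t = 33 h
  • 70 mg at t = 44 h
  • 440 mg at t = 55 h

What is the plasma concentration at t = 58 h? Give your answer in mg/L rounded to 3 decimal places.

k = ln 2 / 23 = 0.03014 per h
Dose 1 (265 mg at t=0 h): 265·exp(−0.03014·58) = 46.145 mg/L
Dose 2 (480 mg at t=11 h): 480·exp(−0.03014·47) = 116.438 mg/L
Dose 3 (260 mg at t=22 h): 260·exp(−0.03014·36) = 87.861 mg/L
Dose 4 (230 mg at t=33 h): 230·exp(−0.03014·25) = 108.273 mg/L
Dose 5 (70 mg at t=44 h): 70·exp(−0.03014·14) = 45.905 mg/L
Dose 6 (440 mg at t=55 h): 440·exp(−0.03014·3) = 401.965 mg/L
C(58) = 46.145 + 116.438 + 87.861 + 108.273 + 45.905 + 401.965 = 806.587 mg/L

806.587 mg/L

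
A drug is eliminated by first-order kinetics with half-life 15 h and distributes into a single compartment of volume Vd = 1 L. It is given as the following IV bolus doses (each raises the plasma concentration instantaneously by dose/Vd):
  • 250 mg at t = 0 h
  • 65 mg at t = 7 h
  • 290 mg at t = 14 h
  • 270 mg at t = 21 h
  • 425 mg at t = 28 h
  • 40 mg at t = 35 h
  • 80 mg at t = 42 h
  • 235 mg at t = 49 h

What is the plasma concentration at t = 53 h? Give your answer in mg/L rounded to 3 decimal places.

533.463 mg/L

k = ln 2 / 15 = 0.04621 per h
Dose 1 (250 mg at t=0 h): 250·exp(−0.04621·53) = 21.592 mg/L
Dose 2 (65 mg at t=7 h): 65·exp(−0.04621·46) = 7.758 mg/L
Dose 3 (290 mg at t=14 h): 290·exp(−0.04621·39) = 47.832 mg/L
Dose 4 (270 mg at t=21 h): 270·exp(−0.04621·32) = 61.541 mg/L
Dose 5 (425 mg at t=28 h): 425·exp(−0.04621·25) = 133.867 mg/L
Dose 6 (40 mg at t=35 h): 40·exp(−0.04621·18) = 17.411 mg/L
Dose 7 (80 mg at t=42 h): 80·exp(−0.04621·11) = 48.121 mg/L
Dose 8 (235 mg at t=49 h): 235·exp(−0.04621·4) = 195.341 mg/L
C(53) = 21.592 + 7.758 + 47.832 + 61.541 + 133.867 + 17.411 + 48.121 + 195.341 = 533.463 mg/L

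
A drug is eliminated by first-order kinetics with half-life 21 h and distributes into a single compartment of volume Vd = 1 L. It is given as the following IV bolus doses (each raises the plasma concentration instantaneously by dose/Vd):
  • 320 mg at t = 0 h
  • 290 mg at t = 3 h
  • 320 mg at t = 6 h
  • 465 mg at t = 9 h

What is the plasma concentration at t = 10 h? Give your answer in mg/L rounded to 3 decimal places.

1190.536 mg/L

k = ln 2 / 21 = 0.03301 per h
Dose 1 (320 mg at t=0 h): 320·exp(−0.03301·10) = 230.039 mg/L
Dose 2 (290 mg at t=3 h): 290·exp(−0.03301·7) = 230.173 mg/L
Dose 3 (320 mg at t=6 h): 320·exp(−0.03301·4) = 280.421 mg/L
Dose 4 (465 mg at t=9 h): 465·exp(−0.03301·1) = 449.902 mg/L
C(10) = 230.039 + 230.173 + 280.421 + 449.902 = 1190.536 mg/L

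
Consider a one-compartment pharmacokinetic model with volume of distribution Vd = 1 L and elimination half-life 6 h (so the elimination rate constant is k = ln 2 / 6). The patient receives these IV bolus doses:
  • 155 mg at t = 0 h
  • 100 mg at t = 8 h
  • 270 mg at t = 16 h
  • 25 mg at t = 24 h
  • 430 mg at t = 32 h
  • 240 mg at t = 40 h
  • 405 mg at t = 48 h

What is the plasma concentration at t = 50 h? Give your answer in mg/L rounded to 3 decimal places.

k = ln 2 / 6 = 0.11552 per h
Dose 1 (155 mg at t=0 h): 155·exp(−0.11552·50) = 0.481 mg/L
Dose 2 (100 mg at t=8 h): 100·exp(−0.11552·42) = 0.781 mg/L
Dose 3 (270 mg at t=16 h): 270·exp(−0.11552·34) = 5.315 mg/L
Dose 4 (25 mg at t=24 h): 25·exp(−0.11552·26) = 1.240 mg/L
Dose 5 (430 mg at t=32 h): 430·exp(−0.11552·18) = 53.750 mg/L
Dose 6 (240 mg at t=40 h): 240·exp(−0.11552·10) = 75.595 mg/L
Dose 7 (405 mg at t=48 h): 405·exp(−0.11552·2) = 321.449 mg/L
C(50) = 0.481 + 0.781 + 5.315 + 1.240 + 53.750 + 75.595 + 321.449 = 458.611 mg/L

458.611 mg/L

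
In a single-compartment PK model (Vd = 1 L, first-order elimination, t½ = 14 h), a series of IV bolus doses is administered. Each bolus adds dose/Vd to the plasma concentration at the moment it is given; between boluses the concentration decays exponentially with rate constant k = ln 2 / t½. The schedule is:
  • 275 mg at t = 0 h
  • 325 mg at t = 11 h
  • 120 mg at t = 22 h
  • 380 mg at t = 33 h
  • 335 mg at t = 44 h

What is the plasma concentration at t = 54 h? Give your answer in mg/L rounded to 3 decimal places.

420.784 mg/L

k = ln 2 / 14 = 0.04951 per h
Dose 1 (275 mg at t=0 h): 275·exp(−0.04951·54) = 18.977 mg/L
Dose 2 (325 mg at t=11 h): 325·exp(−0.04951·43) = 38.663 mg/L
Dose 3 (120 mg at t=22 h): 120·exp(−0.04951·32) = 24.610 mg/L
Dose 4 (380 mg at t=33 h): 380·exp(−0.04951·21) = 134.350 mg/L
Dose 5 (335 mg at t=44 h): 335·exp(−0.04951·10) = 204.185 mg/L
C(54) = 18.977 + 38.663 + 24.610 + 134.350 + 204.185 = 420.784 mg/L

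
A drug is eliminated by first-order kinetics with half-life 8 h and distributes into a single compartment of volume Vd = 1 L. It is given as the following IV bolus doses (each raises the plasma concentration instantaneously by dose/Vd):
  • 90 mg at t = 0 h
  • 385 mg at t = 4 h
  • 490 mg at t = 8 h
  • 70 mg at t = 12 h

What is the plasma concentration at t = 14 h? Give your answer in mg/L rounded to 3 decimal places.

k = ln 2 / 8 = 0.08664 per h
Dose 1 (90 mg at t=0 h): 90·exp(−0.08664·14) = 26.757 mg/L
Dose 2 (385 mg at t=4 h): 385·exp(−0.08664·10) = 161.873 mg/L
Dose 3 (490 mg at t=8 h): 490·exp(−0.08664·6) = 291.356 mg/L
Dose 4 (70 mg at t=12 h): 70·exp(−0.08664·2) = 58.863 mg/L
C(14) = 26.757 + 161.873 + 291.356 + 58.863 = 538.848 mg/L

538.848 mg/L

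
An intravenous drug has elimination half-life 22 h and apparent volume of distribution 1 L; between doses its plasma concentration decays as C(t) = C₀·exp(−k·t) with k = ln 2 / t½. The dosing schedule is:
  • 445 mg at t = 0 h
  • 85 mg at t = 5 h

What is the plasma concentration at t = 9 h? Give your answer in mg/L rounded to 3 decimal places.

410.064 mg/L

k = ln 2 / 22 = 0.03151 per h
Dose 1 (445 mg at t=0 h): 445·exp(−0.03151·9) = 335.129 mg/L
Dose 2 (85 mg at t=5 h): 85·exp(−0.03151·4) = 74.935 mg/L
C(9) = 335.129 + 74.935 = 410.064 mg/L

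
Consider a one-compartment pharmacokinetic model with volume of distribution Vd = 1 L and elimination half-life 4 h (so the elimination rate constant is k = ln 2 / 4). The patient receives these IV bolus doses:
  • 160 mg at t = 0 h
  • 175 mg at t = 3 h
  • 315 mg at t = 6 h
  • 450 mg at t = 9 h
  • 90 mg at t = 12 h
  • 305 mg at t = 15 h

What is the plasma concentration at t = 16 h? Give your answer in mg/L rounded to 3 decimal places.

519.338 mg/L

k = ln 2 / 4 = 0.17329 per h
Dose 1 (160 mg at t=0 h): 160·exp(−0.17329·16) = 10.000 mg/L
Dose 2 (175 mg at t=3 h): 175·exp(−0.17329·13) = 18.395 mg/L
Dose 3 (315 mg at t=6 h): 315·exp(−0.17329·10) = 55.685 mg/L
Dose 4 (450 mg at t=9 h): 450·exp(−0.17329·7) = 133.786 mg/L
Dose 5 (90 mg at t=12 h): 90·exp(−0.17329·4) = 45.000 mg/L
Dose 6 (305 mg at t=15 h): 305·exp(−0.17329·1) = 256.473 mg/L
C(16) = 10.000 + 18.395 + 55.685 + 133.786 + 45.000 + 256.473 = 519.338 mg/L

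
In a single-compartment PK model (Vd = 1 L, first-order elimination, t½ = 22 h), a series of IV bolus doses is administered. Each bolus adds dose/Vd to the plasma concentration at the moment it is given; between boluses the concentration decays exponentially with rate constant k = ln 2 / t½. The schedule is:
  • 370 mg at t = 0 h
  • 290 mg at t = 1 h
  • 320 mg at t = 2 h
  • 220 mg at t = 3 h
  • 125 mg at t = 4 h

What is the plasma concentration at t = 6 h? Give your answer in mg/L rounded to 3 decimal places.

k = ln 2 / 22 = 0.03151 per h
Dose 1 (370 mg at t=0 h): 370·exp(−0.03151·6) = 306.269 mg/L
Dose 2 (290 mg at t=1 h): 290·exp(−0.03151·5) = 247.732 mg/L
Dose 3 (320 mg at t=2 h): 320·exp(−0.03151·4) = 282.109 mg/L
Dose 4 (220 mg at t=3 h): 220·exp(−0.03151·3) = 200.158 mg/L
Dose 5 (125 mg at t=4 h): 125·exp(−0.03151·2) = 117.366 mg/L
C(6) = 306.269 + 247.732 + 282.109 + 200.158 + 117.366 = 1153.634 mg/L

1153.634 mg/L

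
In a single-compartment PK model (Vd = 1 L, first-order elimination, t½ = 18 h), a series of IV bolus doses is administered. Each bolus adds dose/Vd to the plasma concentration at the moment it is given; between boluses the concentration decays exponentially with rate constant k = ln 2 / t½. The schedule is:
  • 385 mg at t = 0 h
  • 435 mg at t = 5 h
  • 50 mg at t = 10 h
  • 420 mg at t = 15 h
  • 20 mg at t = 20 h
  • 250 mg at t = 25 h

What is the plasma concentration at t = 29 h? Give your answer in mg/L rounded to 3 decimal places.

796.138 mg/L

k = ln 2 / 18 = 0.03851 per h
Dose 1 (385 mg at t=0 h): 385·exp(−0.03851·29) = 126.028 mg/L
Dose 2 (435 mg at t=5 h): 435·exp(−0.03851·24) = 172.630 mg/L
Dose 3 (50 mg at t=10 h): 50·exp(−0.03851·19) = 24.056 mg/L
Dose 4 (420 mg at t=15 h): 420·exp(−0.03851·14) = 244.971 mg/L
Dose 5 (20 mg at t=20 h): 20·exp(−0.03851·9) = 14.142 mg/L
Dose 6 (250 mg at t=25 h): 250·exp(−0.03851·4) = 214.311 mg/L
C(29) = 126.028 + 172.630 + 24.056 + 244.971 + 14.142 + 214.311 = 796.138 mg/L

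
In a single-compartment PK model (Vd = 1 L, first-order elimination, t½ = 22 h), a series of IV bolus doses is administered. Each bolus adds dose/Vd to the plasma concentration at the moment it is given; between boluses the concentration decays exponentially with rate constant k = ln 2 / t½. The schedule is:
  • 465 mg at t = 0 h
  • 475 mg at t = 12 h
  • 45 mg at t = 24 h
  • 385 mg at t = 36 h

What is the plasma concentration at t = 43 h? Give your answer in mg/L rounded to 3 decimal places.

k = ln 2 / 22 = 0.03151 per h
Dose 1 (465 mg at t=0 h): 465·exp(−0.03151·43) = 119.971 mg/L
Dose 2 (475 mg at t=12 h): 475·exp(−0.03151·31) = 178.861 mg/L
Dose 3 (45 mg at t=24 h): 45·exp(−0.03151·19) = 24.730 mg/L
Dose 4 (385 mg at t=36 h): 385·exp(−0.03151·7) = 308.801 mg/L
C(43) = 119.971 + 178.861 + 24.730 + 308.801 = 632.363 mg/L

632.363 mg/L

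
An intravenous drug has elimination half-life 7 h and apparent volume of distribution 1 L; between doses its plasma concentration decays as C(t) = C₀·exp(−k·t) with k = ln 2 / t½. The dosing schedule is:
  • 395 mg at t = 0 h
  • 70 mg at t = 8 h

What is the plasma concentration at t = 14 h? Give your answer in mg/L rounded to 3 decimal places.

k = ln 2 / 7 = 0.09902 per h
Dose 1 (395 mg at t=0 h): 395·exp(−0.09902·14) = 98.750 mg/L
Dose 2 (70 mg at t=8 h): 70·exp(−0.09902·6) = 38.643 mg/L
C(14) = 98.750 + 38.643 = 137.393 mg/L

137.393 mg/L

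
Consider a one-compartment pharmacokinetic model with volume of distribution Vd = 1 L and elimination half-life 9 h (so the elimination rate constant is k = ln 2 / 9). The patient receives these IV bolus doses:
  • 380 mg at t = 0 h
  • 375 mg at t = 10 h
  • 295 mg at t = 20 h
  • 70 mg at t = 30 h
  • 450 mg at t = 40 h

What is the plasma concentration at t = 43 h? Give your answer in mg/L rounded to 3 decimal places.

476.447 mg/L

k = ln 2 / 9 = 0.07702 per h
Dose 1 (380 mg at t=0 h): 380·exp(−0.07702·43) = 13.853 mg/L
Dose 2 (375 mg at t=10 h): 375·exp(−0.07702·33) = 29.529 mg/L
Dose 3 (295 mg at t=20 h): 295·exp(−0.07702·23) = 50.179 mg/L
Dose 4 (70 mg at t=30 h): 70·exp(−0.07702·13) = 25.720 mg/L
Dose 5 (450 mg at t=40 h): 450·exp(−0.07702·3) = 357.165 mg/L
C(43) = 13.853 + 29.529 + 50.179 + 25.720 + 357.165 = 476.447 mg/L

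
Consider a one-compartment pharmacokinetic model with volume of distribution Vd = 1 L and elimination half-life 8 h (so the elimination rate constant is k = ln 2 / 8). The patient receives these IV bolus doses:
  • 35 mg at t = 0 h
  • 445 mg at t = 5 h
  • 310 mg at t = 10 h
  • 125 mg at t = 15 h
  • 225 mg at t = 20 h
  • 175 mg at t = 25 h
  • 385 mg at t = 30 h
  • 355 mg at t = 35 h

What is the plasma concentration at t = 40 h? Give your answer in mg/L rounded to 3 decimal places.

k = ln 2 / 8 = 0.08664 per h
Dose 1 (35 mg at t=0 h): 35·exp(−0.08664·40) = 1.094 mg/L
Dose 2 (445 mg at t=5 h): 445·exp(−0.08664·35) = 21.446 mg/L
Dose 3 (310 mg at t=10 h): 310·exp(−0.08664·30) = 23.041 mg/L
Dose 4 (125 mg at t=15 h): 125·exp(−0.08664·25) = 14.328 mg/L
Dose 5 (225 mg at t=20 h): 225·exp(−0.08664·20) = 39.775 mg/L
Dose 6 (175 mg at t=25 h): 175·exp(−0.08664·15) = 47.710 mg/L
Dose 7 (385 mg at t=30 h): 385·exp(−0.08664·10) = 161.873 mg/L
Dose 8 (355 mg at t=35 h): 355·exp(−0.08664·5) = 230.189 mg/L
C(40) = 1.094 + 21.446 + 23.041 + 14.328 + 39.775 + 47.710 + 161.873 + 230.189 = 539.455 mg/L

539.455 mg/L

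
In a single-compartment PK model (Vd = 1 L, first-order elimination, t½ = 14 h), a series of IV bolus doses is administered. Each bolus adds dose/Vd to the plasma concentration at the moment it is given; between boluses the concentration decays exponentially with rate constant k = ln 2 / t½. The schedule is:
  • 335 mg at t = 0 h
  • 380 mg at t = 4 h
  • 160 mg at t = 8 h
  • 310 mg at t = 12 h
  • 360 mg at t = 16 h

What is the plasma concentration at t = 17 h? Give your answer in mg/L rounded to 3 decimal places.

k = ln 2 / 14 = 0.04951 per h
Dose 1 (335 mg at t=0 h): 335·exp(−0.04951·17) = 144.380 mg/L
Dose 2 (380 mg at t=4 h): 380·exp(−0.04951·13) = 199.644 mg/L
Dose 3 (160 mg at t=8 h): 160·exp(−0.04951·9) = 102.471 mg/L
Dose 4 (310 mg at t=12 h): 310·exp(−0.04951·5) = 242.020 mg/L
Dose 5 (360 mg at t=16 h): 360·exp(−0.04951·1) = 342.610 mg/L
C(17) = 144.380 + 199.644 + 102.471 + 242.020 + 342.610 = 1031.125 mg/L

1031.125 mg/L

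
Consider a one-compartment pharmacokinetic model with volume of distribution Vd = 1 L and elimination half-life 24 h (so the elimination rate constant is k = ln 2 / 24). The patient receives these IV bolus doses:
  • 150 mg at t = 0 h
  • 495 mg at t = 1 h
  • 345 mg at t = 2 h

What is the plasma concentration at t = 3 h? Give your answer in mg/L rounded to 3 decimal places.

939.947 mg/L

k = ln 2 / 24 = 0.02888 per h
Dose 1 (150 mg at t=0 h): 150·exp(−0.02888·3) = 137.551 mg/L
Dose 2 (495 mg at t=1 h): 495·exp(−0.02888·2) = 467.218 mg/L
Dose 3 (345 mg at t=2 h): 345·exp(−0.02888·1) = 335.179 mg/L
C(3) = 137.551 + 467.218 + 335.179 = 939.947 mg/L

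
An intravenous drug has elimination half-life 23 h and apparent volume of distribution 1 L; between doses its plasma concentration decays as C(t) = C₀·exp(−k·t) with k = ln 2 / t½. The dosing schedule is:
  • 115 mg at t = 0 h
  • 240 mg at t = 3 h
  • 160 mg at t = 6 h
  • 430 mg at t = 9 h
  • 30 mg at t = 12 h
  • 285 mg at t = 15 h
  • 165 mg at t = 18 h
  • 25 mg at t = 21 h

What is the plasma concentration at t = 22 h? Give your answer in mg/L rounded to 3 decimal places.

1007.548 mg/L

k = ln 2 / 23 = 0.03014 per h
Dose 1 (115 mg at t=0 h): 115·exp(−0.03014·22) = 59.259 mg/L
Dose 2 (240 mg at t=3 h): 240·exp(−0.03014·19) = 135.374 mg/L
Dose 3 (160 mg at t=6 h): 160·exp(−0.03014·16) = 98.789 mg/L
Dose 4 (430 mg at t=9 h): 430·exp(−0.03014·13) = 290.617 mg/L
Dose 5 (30 mg at t=12 h): 30·exp(−0.03014·10) = 22.194 mg/L
Dose 6 (285 mg at t=15 h): 285·exp(−0.03014·7) = 230.795 mg/L
Dose 7 (165 mg at t=18 h): 165·exp(−0.03014·4) = 146.262 mg/L
Dose 8 (25 mg at t=21 h): 25·exp(−0.03014·1) = 24.258 mg/L
C(22) = 59.259 + 135.374 + 98.789 + 290.617 + 22.194 + 230.795 + 146.262 + 24.258 = 1007.548 mg/L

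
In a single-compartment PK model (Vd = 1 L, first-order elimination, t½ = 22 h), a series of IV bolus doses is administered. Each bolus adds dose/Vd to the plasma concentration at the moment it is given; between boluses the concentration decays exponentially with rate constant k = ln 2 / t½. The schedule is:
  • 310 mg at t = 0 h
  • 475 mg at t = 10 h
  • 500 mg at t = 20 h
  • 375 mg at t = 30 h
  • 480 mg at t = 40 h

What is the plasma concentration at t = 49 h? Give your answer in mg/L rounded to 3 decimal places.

k = ln 2 / 22 = 0.03151 per h
Dose 1 (310 mg at t=0 h): 310·exp(−0.03151·49) = 66.204 mg/L
Dose 2 (475 mg at t=10 h): 475·exp(−0.03151·39) = 139.011 mg/L
Dose 3 (500 mg at t=20 h): 500·exp(−0.03151·29) = 200.520 mg/L
Dose 4 (375 mg at t=30 h): 375·exp(−0.03151·19) = 206.087 mg/L
Dose 5 (480 mg at t=40 h): 480·exp(−0.03151·9) = 361.487 mg/L
C(49) = 66.204 + 139.011 + 200.520 + 206.087 + 361.487 = 973.309 mg/L

973.309 mg/L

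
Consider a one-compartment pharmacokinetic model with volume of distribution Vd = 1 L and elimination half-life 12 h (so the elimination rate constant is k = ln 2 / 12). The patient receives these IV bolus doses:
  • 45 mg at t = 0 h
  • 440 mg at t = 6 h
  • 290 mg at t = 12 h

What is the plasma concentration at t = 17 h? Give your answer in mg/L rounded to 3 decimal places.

467.192 mg/L

k = ln 2 / 12 = 0.05776 per h
Dose 1 (45 mg at t=0 h): 45·exp(−0.05776·17) = 16.856 mg/L
Dose 2 (440 mg at t=6 h): 440·exp(−0.05776·11) = 233.082 mg/L
Dose 3 (290 mg at t=12 h): 290·exp(−0.05776·5) = 217.255 mg/L
C(17) = 16.856 + 233.082 + 217.255 = 467.192 mg/L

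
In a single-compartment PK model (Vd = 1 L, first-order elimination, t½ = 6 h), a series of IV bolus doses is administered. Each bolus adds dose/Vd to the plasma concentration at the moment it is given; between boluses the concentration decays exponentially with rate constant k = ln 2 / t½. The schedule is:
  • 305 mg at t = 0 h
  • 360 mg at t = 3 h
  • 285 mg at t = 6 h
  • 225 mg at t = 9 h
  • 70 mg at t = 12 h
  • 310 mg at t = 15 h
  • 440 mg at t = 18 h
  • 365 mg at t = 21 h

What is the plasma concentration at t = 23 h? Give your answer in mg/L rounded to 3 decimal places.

k = ln 2 / 6 = 0.11552 per h
Dose 1 (305 mg at t=0 h): 305·exp(−0.11552·23) = 21.397 mg/L
Dose 2 (360 mg at t=3 h): 360·exp(−0.11552·20) = 35.717 mg/L
Dose 3 (285 mg at t=6 h): 285·exp(−0.11552·17) = 39.988 mg/L
Dose 4 (225 mg at t=9 h): 225·exp(−0.11552·14) = 44.646 mg/L
Dose 5 (70 mg at t=12 h): 70·exp(−0.11552·11) = 19.643 mg/L
Dose 6 (310 mg at t=15 h): 310·exp(−0.11552·8) = 123.024 mg/L
Dose 7 (440 mg at t=18 h): 440·exp(−0.11552·5) = 246.942 mg/L
Dose 8 (365 mg at t=21 h): 365·exp(−0.11552·2) = 289.701 mg/L
C(23) = 21.397 + 35.717 + 39.988 + 44.646 + 19.643 + 123.024 + 246.942 + 289.701 = 821.056 mg/L

821.056 mg/L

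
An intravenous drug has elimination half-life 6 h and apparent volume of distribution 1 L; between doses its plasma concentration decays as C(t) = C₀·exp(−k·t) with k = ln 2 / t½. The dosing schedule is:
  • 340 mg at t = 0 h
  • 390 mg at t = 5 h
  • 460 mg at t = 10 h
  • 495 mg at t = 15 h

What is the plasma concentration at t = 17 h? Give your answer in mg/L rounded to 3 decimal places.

742.993 mg/L

k = ln 2 / 6 = 0.11552 per h
Dose 1 (340 mg at t=0 h): 340·exp(−0.11552·17) = 47.705 mg/L
Dose 2 (390 mg at t=5 h): 390·exp(−0.11552·12) = 97.500 mg/L
Dose 3 (460 mg at t=10 h): 460·exp(−0.11552·7) = 204.907 mg/L
Dose 4 (495 mg at t=15 h): 495·exp(−0.11552·2) = 392.882 mg/L
C(17) = 47.705 + 97.500 + 204.907 + 392.882 = 742.993 mg/L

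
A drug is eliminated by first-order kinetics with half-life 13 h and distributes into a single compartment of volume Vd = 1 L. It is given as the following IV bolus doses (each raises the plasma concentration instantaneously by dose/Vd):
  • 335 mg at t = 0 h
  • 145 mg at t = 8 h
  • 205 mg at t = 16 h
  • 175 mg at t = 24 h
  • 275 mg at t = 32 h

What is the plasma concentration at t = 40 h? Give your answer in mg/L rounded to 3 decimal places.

377.117 mg/L

k = ln 2 / 13 = 0.05332 per h
Dose 1 (335 mg at t=0 h): 335·exp(−0.05332·40) = 39.701 mg/L
Dose 2 (145 mg at t=8 h): 145·exp(−0.05332·32) = 26.325 mg/L
Dose 3 (205 mg at t=16 h): 205·exp(−0.05332·24) = 57.017 mg/L
Dose 4 (175 mg at t=24 h): 175·exp(−0.05332·16) = 74.566 mg/L
Dose 5 (275 mg at t=32 h): 275·exp(−0.05332·8) = 179.508 mg/L
C(40) = 39.701 + 26.325 + 57.017 + 74.566 + 179.508 = 377.117 mg/L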